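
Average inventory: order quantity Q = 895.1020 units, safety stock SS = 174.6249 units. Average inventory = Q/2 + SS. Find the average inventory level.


Q/2 = 447.5510
Avg = 447.5510 + 174.6249 = 622.1759

622.1759 units


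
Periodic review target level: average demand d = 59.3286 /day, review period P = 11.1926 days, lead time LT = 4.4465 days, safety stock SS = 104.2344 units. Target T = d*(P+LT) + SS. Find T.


P + LT = 15.6391
d*(P+LT) = 59.3286 * 15.6391 = 927.8459
T = 927.8459 + 104.2344 = 1032.0803

1032.0803 units


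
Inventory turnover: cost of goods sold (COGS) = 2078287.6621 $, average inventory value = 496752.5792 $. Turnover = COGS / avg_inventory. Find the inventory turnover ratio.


Turnover = 2078287.6621 / 496752.5792 = 4.1837

4.1837


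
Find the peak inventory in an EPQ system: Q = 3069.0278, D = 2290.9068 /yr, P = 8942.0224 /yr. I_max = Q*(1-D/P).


D/P = 0.2562
1 - D/P = 0.7438
I_max = 3069.0278 * 0.7438 = 2282.7564

2282.7564 units


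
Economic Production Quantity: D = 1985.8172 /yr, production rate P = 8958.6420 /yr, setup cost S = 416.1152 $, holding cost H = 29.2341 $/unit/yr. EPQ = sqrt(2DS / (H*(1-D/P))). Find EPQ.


1 - D/P = 1 - 0.2217 = 0.7783
H*(1-D/P) = 22.7539
2DS = 1652657.4427
EPQ = sqrt(72631.7560) = 269.5028

269.5028 units


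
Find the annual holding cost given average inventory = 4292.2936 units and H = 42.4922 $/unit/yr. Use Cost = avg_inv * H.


Cost = 4292.2936 * 42.4922 = 182388.9981

182388.9981 $/yr


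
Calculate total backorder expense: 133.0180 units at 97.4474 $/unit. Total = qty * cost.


Total = 133.0180 * 97.4474 = 12962.2583

12962.2583 $


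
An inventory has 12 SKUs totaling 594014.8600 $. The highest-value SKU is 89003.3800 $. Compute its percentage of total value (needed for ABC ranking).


Top item = 89003.3800
Total = 594014.8600
Percentage = 89003.3800 / 594014.8600 * 100 = 14.9834

14.9834%


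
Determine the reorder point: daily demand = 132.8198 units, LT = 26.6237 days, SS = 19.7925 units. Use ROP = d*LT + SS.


d*LT = 132.8198 * 26.6237 = 3536.1545
ROP = 3536.1545 + 19.7925 = 3555.9470

3555.9470 units


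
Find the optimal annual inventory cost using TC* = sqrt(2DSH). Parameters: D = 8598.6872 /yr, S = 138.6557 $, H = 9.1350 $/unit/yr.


2*D*S*H = 21782535.2584
TC* = sqrt(21782535.2584) = 4667.1764

4667.1764 $/yr


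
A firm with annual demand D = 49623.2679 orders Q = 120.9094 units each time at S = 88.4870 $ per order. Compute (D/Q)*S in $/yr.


Number of orders = D/Q = 410.4170
Cost = 410.4170 * 88.4870 = 36316.5652

36316.5652 $/yr


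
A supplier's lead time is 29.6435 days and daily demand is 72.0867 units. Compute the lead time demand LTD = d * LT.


LTD = 72.0867 * 29.6435 = 2136.9021

2136.9021 units


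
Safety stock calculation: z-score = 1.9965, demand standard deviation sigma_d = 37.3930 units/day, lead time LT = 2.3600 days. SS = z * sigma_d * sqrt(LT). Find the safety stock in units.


sqrt(LT) = sqrt(2.3600) = 1.5362
SS = 1.9965 * 37.3930 * 1.5362 = 114.6874

114.6874 units


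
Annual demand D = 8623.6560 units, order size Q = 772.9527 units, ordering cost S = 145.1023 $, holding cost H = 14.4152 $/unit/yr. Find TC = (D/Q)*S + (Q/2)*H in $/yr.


Ordering cost = D*S/Q = 1618.8731
Holding cost = Q*H/2 = 5571.1339
TC = 1618.8731 + 5571.1339 = 7190.0070

7190.0070 $/yr


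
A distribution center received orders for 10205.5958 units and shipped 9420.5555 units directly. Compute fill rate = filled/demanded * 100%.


FR = 9420.5555 / 10205.5958 * 100 = 92.3077

92.3077%


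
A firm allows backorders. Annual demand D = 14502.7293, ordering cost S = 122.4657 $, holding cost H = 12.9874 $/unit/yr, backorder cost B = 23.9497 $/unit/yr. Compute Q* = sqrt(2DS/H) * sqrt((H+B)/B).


sqrt(2DS/H) = 522.9811
sqrt((H+B)/B) = 1.2419
Q* = 522.9811 * 1.2419 = 649.4823

649.4823 units


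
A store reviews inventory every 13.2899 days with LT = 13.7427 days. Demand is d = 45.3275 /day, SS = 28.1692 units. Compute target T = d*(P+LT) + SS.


P + LT = 27.0326
d*(P+LT) = 45.3275 * 27.0326 = 1225.3202
T = 1225.3202 + 28.1692 = 1253.4894

1253.4894 units


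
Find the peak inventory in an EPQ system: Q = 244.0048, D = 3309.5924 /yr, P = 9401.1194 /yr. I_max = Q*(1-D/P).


D/P = 0.3520
1 - D/P = 0.6480
I_max = 244.0048 * 0.6480 = 158.1048

158.1048 units


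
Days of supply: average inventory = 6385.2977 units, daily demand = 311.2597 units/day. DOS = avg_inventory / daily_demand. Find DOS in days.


DOS = 6385.2977 / 311.2597 = 20.5144

20.5144 days


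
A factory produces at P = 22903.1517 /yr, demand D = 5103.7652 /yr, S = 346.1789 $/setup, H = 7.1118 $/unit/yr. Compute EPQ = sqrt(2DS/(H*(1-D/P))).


1 - D/P = 1 - 0.2228 = 0.7772
H*(1-D/P) = 5.5270
2DS = 3533631.6456
EPQ = sqrt(639340.1181) = 799.5875

799.5875 units


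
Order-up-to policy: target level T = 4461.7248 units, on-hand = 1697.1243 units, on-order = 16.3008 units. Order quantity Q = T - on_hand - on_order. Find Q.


Inventory position = OH + OO = 1697.1243 + 16.3008 = 1713.4251
Q = 4461.7248 - 1713.4251 = 2748.2997

2748.2997 units


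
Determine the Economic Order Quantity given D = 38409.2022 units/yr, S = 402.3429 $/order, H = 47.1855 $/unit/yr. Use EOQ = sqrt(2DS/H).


2*D*S = 2 * 38409.2022 * 402.3429 = 30907339.5997
2*D*S/H = 655017.7406
EOQ = sqrt(655017.7406) = 809.3317

809.3317 units


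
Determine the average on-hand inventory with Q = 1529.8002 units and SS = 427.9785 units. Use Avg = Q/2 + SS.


Q/2 = 764.9001
Avg = 764.9001 + 427.9785 = 1192.8786

1192.8786 units


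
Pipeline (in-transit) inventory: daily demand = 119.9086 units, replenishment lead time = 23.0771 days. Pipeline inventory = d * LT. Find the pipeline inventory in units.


Pipeline = 119.9086 * 23.0771 = 2767.1428

2767.1428 units


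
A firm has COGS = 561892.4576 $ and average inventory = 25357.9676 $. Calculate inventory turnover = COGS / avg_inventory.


Turnover = 561892.4576 / 25357.9676 = 22.1584

22.1584


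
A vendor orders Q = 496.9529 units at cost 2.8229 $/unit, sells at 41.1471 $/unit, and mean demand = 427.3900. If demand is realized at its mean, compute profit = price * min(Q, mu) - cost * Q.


Sales at mu = min(496.9529, 427.3900) = 427.3900
Revenue = 41.1471 * 427.3900 = 17585.8591
Total cost = 2.8229 * 496.9529 = 1402.8483
Profit = 17585.8591 - 1402.8483 = 16183.0107

16183.0107 $


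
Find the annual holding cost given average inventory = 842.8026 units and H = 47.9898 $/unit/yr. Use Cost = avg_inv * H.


Cost = 842.8026 * 47.9898 = 40445.9282

40445.9282 $/yr


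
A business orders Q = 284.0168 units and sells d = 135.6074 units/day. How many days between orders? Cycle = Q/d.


Cycle = 284.0168 / 135.6074 = 2.0944

2.0944 days


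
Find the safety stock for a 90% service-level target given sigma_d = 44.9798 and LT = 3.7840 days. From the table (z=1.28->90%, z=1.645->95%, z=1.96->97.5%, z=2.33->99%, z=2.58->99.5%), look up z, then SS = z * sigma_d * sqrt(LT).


From the table, SL = 90% corresponds to z = 1.28
sqrt(LT) = sqrt(3.7840) = 1.9453
SS = 1.28 * 44.9798 * 1.9453 = 111.9961

111.9961 units


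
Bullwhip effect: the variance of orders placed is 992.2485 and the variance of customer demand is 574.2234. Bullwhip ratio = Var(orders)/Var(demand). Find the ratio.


BW = 992.2485 / 574.2234 = 1.7280

1.7280


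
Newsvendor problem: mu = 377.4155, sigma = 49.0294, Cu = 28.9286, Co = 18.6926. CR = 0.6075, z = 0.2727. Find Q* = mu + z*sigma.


CR = Cu/(Cu+Co) = 28.9286/(28.9286+18.6926) = 0.6075
z = 0.2727
Q* = 377.4155 + 0.2727 * 49.0294 = 390.7858

390.7858 units


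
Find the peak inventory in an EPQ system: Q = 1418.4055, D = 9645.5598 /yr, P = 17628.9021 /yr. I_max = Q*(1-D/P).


D/P = 0.5471
1 - D/P = 0.4529
I_max = 1418.4055 * 0.4529 = 642.3325

642.3325 units


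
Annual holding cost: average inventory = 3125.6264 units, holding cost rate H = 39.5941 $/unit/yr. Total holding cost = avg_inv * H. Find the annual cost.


Cost = 3125.6264 * 39.5941 = 123756.3642

123756.3642 $/yr


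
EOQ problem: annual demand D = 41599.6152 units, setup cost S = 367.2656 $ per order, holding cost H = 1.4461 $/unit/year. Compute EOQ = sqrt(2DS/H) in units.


2*D*S = 2 * 41599.6152 * 367.2656 = 30556215.2724
2*D*S/H = 21130084.5532
EOQ = sqrt(21130084.5532) = 4596.7472

4596.7472 units


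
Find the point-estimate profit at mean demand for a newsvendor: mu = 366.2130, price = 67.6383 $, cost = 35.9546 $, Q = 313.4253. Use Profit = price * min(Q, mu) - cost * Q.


Sales at mu = min(313.4253, 366.2130) = 313.4253
Revenue = 67.6383 * 313.4253 = 21199.5545
Total cost = 35.9546 * 313.4253 = 11269.0813
Profit = 21199.5545 - 11269.0813 = 9930.4732

9930.4732 $


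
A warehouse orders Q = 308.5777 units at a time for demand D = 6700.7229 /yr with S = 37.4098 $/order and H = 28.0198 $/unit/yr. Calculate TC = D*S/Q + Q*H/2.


Ordering cost = D*S/Q = 812.3487
Holding cost = Q*H/2 = 4323.1427
TC = 812.3487 + 4323.1427 = 5135.4915

5135.4915 $/yr


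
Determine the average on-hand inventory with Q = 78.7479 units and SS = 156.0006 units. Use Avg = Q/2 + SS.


Q/2 = 39.3740
Avg = 39.3740 + 156.0006 = 195.3745

195.3745 units


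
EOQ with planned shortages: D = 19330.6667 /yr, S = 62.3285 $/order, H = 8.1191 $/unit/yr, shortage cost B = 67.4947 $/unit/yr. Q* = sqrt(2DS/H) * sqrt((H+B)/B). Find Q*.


sqrt(2DS/H) = 544.7883
sqrt((H+B)/B) = 1.0584
Q* = 544.7883 * 1.0584 = 576.6250

576.6250 units


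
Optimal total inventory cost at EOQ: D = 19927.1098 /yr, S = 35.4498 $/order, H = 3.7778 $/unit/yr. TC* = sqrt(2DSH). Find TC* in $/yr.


2*D*S*H = 5337366.9378
TC* = sqrt(5337366.9378) = 2310.2742

2310.2742 $/yr


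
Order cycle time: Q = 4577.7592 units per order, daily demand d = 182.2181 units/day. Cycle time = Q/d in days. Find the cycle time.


Cycle = 4577.7592 / 182.2181 = 25.1224

25.1224 days


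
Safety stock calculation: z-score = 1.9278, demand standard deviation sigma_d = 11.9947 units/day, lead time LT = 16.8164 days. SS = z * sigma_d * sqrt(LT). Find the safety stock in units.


sqrt(LT) = sqrt(16.8164) = 4.1008
SS = 1.9278 * 11.9947 * 4.1008 = 94.8239

94.8239 units


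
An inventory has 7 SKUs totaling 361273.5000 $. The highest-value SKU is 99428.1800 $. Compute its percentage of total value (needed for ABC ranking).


Top item = 99428.1800
Total = 361273.5000
Percentage = 99428.1800 / 361273.5000 * 100 = 27.5216

27.5216%


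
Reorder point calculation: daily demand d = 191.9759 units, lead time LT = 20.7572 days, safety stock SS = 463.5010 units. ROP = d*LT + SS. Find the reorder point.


d*LT = 191.9759 * 20.7572 = 3984.8822
ROP = 3984.8822 + 463.5010 = 4448.3832

4448.3832 units


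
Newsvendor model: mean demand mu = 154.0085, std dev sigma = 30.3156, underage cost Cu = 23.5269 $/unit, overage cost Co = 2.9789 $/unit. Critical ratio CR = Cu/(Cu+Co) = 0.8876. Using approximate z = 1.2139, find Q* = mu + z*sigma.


CR = Cu/(Cu+Co) = 23.5269/(23.5269+2.9789) = 0.8876
z = 1.2139
Q* = 154.0085 + 1.2139 * 30.3156 = 190.8086

190.8086 units


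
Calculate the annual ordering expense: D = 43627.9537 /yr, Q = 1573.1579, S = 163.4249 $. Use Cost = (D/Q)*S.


Number of orders = D/Q = 27.7327
Cost = 27.7327 * 163.4249 = 4532.2176

4532.2176 $/yr


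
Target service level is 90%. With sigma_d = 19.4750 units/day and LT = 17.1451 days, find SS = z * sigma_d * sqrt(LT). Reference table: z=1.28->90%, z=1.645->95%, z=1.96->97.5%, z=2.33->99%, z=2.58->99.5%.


From the table, SL = 90% corresponds to z = 1.28
sqrt(LT) = sqrt(17.1451) = 4.1407
SS = 1.28 * 19.4750 * 4.1407 = 103.2185

103.2185 units


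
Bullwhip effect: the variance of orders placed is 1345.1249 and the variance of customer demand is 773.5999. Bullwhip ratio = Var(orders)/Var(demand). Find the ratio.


BW = 1345.1249 / 773.5999 = 1.7388

1.7388


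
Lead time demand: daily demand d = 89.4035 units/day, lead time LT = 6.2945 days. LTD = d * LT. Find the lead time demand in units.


LTD = 89.4035 * 6.2945 = 562.7503

562.7503 units


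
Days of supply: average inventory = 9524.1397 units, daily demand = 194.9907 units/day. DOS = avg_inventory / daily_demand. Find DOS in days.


DOS = 9524.1397 / 194.9907 = 48.8441

48.8441 days


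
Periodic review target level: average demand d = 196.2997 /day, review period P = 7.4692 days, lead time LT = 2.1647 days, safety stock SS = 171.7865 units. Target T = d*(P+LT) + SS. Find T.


P + LT = 9.6339
d*(P+LT) = 196.2997 * 9.6339 = 1891.1317
T = 1891.1317 + 171.7865 = 2062.9182

2062.9182 units


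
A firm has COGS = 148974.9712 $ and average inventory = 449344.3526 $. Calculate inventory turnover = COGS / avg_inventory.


Turnover = 148974.9712 / 449344.3526 = 0.3315

0.3315


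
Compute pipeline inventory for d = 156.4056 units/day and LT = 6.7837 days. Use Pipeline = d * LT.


Pipeline = 156.4056 * 6.7837 = 1061.0087

1061.0087 units


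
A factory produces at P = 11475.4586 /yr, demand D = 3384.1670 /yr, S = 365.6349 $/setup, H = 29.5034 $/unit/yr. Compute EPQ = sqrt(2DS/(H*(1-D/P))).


1 - D/P = 1 - 0.2949 = 0.7051
H*(1-D/P) = 20.8027
2DS = 2474739.1253
EPQ = sqrt(118962.3555) = 344.9092

344.9092 units


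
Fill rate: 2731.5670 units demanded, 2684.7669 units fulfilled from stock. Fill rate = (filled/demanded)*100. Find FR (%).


FR = 2684.7669 / 2731.5670 * 100 = 98.2867

98.2867%


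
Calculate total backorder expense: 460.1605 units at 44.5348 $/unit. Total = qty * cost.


Total = 460.1605 * 44.5348 = 20493.1558

20493.1558 $


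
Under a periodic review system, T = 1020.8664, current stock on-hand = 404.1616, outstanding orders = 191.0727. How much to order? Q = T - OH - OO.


Inventory position = OH + OO = 404.1616 + 191.0727 = 595.2343
Q = 1020.8664 - 595.2343 = 425.6321

425.6321 units


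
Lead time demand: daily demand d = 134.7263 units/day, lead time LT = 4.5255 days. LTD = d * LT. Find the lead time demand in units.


LTD = 134.7263 * 4.5255 = 609.7039

609.7039 units


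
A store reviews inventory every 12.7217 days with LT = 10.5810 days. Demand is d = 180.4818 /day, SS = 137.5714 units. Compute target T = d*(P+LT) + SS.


P + LT = 23.3027
d*(P+LT) = 180.4818 * 23.3027 = 4205.7132
T = 4205.7132 + 137.5714 = 4343.2846

4343.2846 units


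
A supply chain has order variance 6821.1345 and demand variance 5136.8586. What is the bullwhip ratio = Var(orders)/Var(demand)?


BW = 6821.1345 / 5136.8586 = 1.3279

1.3279


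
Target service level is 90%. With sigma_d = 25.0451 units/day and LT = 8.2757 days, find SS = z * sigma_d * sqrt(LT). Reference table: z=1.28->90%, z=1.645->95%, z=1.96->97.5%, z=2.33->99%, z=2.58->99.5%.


From the table, SL = 90% corresponds to z = 1.28
sqrt(LT) = sqrt(8.2757) = 2.8768
SS = 1.28 * 25.0451 * 2.8768 = 92.2221

92.2221 units


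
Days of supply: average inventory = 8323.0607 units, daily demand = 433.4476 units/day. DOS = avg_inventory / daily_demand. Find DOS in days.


DOS = 8323.0607 / 433.4476 = 19.2020

19.2020 days


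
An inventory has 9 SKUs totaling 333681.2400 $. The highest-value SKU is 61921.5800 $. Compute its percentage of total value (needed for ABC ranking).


Top item = 61921.5800
Total = 333681.2400
Percentage = 61921.5800 / 333681.2400 * 100 = 18.5571

18.5571%


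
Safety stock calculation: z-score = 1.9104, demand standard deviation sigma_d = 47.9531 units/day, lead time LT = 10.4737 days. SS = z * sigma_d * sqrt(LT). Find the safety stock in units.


sqrt(LT) = sqrt(10.4737) = 3.2363
SS = 1.9104 * 47.9531 * 3.2363 = 296.4770

296.4770 units


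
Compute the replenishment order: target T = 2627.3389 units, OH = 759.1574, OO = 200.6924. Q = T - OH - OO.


Inventory position = OH + OO = 759.1574 + 200.6924 = 959.8498
Q = 2627.3389 - 959.8498 = 1667.4891

1667.4891 units


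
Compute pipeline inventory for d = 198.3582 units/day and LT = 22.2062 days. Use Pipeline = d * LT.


Pipeline = 198.3582 * 22.2062 = 4404.7819

4404.7819 units


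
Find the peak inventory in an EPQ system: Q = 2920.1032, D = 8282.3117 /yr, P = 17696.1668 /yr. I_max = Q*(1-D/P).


D/P = 0.4680
1 - D/P = 0.5320
I_max = 2920.1032 * 0.5320 = 1553.4115

1553.4115 units


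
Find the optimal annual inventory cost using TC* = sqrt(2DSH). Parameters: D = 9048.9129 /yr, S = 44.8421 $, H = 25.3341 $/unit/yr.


2*D*S*H = 20559749.8799
TC* = sqrt(20559749.8799) = 4534.2860

4534.2860 $/yr


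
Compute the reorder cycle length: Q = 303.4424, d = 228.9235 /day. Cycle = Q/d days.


Cycle = 303.4424 / 228.9235 = 1.3255

1.3255 days


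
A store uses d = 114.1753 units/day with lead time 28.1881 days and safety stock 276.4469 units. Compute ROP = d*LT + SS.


d*LT = 114.1753 * 28.1881 = 3218.3848
ROP = 3218.3848 + 276.4469 = 3494.8317

3494.8317 units


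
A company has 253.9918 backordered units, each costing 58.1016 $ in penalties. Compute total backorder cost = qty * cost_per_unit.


Total = 253.9918 * 58.1016 = 14757.3300

14757.3300 $


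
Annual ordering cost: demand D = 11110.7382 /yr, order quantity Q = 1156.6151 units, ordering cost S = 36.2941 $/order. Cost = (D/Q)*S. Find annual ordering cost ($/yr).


Number of orders = D/Q = 9.6063
Cost = 9.6063 * 36.2941 = 348.6503

348.6503 $/yr


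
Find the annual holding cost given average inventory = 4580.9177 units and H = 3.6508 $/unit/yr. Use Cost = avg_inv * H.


Cost = 4580.9177 * 3.6508 = 16724.0143

16724.0143 $/yr


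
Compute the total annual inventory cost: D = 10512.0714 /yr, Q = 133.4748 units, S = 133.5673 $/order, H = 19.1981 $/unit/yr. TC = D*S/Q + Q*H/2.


Ordering cost = D*S/Q = 10519.3564
Holding cost = Q*H/2 = 1281.2313
TC = 10519.3564 + 1281.2313 = 11800.5877

11800.5877 $/yr


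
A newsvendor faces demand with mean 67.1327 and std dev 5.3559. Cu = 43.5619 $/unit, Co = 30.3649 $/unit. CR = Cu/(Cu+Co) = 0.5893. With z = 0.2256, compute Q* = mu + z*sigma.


CR = Cu/(Cu+Co) = 43.5619/(43.5619+30.3649) = 0.5893
z = 0.2256
Q* = 67.1327 + 0.2256 * 5.3559 = 68.3410

68.3410 units


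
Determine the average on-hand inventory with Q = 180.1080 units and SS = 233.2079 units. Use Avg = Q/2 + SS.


Q/2 = 90.0540
Avg = 90.0540 + 233.2079 = 323.2619

323.2619 units


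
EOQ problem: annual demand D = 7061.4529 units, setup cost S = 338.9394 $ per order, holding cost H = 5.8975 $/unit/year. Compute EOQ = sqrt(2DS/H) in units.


2*D*S = 2 * 7061.4529 * 338.9394 = 4786809.2181
2*D*S/H = 811667.5232
EOQ = sqrt(811667.5232) = 900.9259

900.9259 units


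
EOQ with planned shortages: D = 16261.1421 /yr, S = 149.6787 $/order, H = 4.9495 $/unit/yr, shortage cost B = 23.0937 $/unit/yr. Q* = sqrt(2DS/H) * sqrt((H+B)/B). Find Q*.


sqrt(2DS/H) = 991.7218
sqrt((H+B)/B) = 1.1020
Q* = 991.7218 * 1.1020 = 1092.8408

1092.8408 units


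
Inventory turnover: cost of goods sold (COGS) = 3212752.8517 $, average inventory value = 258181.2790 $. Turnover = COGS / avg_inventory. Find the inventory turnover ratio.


Turnover = 3212752.8517 / 258181.2790 = 12.4438

12.4438


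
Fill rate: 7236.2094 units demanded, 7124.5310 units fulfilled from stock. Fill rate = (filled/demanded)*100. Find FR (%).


FR = 7124.5310 / 7236.2094 * 100 = 98.4567

98.4567%


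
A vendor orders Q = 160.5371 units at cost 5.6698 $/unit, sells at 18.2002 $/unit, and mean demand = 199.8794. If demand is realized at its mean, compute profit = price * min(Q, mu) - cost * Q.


Sales at mu = min(160.5371, 199.8794) = 160.5371
Revenue = 18.2002 * 160.5371 = 2921.8073
Total cost = 5.6698 * 160.5371 = 910.2132
Profit = 2921.8073 - 910.2132 = 2011.5941

2011.5941 $


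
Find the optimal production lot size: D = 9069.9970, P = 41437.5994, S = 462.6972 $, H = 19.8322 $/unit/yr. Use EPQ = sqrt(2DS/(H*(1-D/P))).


1 - D/P = 1 - 0.2189 = 0.7811
H*(1-D/P) = 15.4913
2DS = 8393324.4318
EPQ = sqrt(541810.1965) = 736.0776

736.0776 units


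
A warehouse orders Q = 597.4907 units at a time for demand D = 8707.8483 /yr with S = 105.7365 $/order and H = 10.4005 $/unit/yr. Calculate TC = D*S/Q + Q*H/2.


Ordering cost = D*S/Q = 1541.0071
Holding cost = Q*H/2 = 3107.1010
TC = 1541.0071 + 3107.1010 = 4648.1081

4648.1081 $/yr


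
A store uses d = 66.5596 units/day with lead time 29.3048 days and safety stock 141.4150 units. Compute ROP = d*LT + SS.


d*LT = 66.5596 * 29.3048 = 1950.5158
ROP = 1950.5158 + 141.4150 = 2091.9308

2091.9308 units


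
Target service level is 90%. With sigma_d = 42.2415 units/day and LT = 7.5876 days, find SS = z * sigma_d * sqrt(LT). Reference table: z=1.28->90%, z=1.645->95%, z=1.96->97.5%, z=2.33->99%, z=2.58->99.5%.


From the table, SL = 90% corresponds to z = 1.28
sqrt(LT) = sqrt(7.5876) = 2.7546
SS = 1.28 * 42.2415 * 2.7546 = 148.9366

148.9366 units


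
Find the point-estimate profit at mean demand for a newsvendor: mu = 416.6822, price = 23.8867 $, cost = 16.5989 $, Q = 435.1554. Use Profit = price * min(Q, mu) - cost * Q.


Sales at mu = min(435.1554, 416.6822) = 416.6822
Revenue = 23.8867 * 416.6822 = 9953.1627
Total cost = 16.5989 * 435.1554 = 7223.1010
Profit = 9953.1627 - 7223.1010 = 2730.0617

2730.0617 $


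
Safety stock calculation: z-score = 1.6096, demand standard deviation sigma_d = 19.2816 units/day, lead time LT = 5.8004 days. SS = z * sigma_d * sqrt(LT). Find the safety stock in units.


sqrt(LT) = sqrt(5.8004) = 2.4084
SS = 1.6096 * 19.2816 * 2.4084 = 74.7464

74.7464 units


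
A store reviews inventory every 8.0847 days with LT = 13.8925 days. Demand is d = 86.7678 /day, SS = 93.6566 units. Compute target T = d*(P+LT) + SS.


P + LT = 21.9772
d*(P+LT) = 86.7678 * 21.9772 = 1906.9133
T = 1906.9133 + 93.6566 = 2000.5699

2000.5699 units


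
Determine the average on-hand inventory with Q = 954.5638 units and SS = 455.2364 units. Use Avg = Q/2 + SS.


Q/2 = 477.2819
Avg = 477.2819 + 455.2364 = 932.5183

932.5183 units


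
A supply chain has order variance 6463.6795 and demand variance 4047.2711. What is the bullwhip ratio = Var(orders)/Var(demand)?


BW = 6463.6795 / 4047.2711 = 1.5970

1.5970


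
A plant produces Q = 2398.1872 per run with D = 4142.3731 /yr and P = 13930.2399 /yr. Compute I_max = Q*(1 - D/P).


D/P = 0.2974
1 - D/P = 0.7026
I_max = 2398.1872 * 0.7026 = 1685.0490

1685.0490 units


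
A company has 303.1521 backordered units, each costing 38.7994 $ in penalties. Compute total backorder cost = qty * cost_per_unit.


Total = 303.1521 * 38.7994 = 11762.1196

11762.1196 $


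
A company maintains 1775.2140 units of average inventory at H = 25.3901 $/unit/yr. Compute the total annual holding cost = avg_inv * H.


Cost = 1775.2140 * 25.3901 = 45072.8610

45072.8610 $/yr


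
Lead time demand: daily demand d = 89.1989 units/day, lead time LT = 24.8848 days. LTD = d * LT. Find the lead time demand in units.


LTD = 89.1989 * 24.8848 = 2219.6968

2219.6968 units


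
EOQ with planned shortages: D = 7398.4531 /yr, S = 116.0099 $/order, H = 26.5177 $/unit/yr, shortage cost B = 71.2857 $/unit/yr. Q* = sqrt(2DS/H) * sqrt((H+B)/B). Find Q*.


sqrt(2DS/H) = 254.4281
sqrt((H+B)/B) = 1.1713
Q* = 254.4281 * 1.1713 = 298.0169

298.0169 units


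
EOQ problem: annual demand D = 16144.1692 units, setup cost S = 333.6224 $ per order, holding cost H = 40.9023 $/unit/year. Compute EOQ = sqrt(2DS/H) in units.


2*D*S = 2 * 16144.1692 * 333.6224 = 10772112.9490
2*D*S/H = 263362.0346
EOQ = sqrt(263362.0346) = 513.1881

513.1881 units


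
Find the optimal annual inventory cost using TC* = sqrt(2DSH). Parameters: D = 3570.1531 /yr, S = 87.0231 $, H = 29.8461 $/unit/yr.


2*D*S*H = 18545518.3280
TC* = sqrt(18545518.3280) = 4306.4508

4306.4508 $/yr


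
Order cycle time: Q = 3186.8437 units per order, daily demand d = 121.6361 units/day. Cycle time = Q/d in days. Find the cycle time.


Cycle = 3186.8437 / 121.6361 = 26.1998

26.1998 days


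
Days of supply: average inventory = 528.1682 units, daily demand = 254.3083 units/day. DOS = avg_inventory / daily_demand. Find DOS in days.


DOS = 528.1682 / 254.3083 = 2.0769

2.0769 days


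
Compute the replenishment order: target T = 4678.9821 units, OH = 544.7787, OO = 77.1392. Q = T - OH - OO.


Inventory position = OH + OO = 544.7787 + 77.1392 = 621.9179
Q = 4678.9821 - 621.9179 = 4057.0642

4057.0642 units


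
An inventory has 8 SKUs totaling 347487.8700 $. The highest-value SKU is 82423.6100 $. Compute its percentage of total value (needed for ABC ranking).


Top item = 82423.6100
Total = 347487.8700
Percentage = 82423.6100 / 347487.8700 * 100 = 23.7199

23.7199%


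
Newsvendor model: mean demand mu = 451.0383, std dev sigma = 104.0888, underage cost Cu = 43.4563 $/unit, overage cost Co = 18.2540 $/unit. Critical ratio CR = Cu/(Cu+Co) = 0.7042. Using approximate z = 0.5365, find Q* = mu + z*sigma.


CR = Cu/(Cu+Co) = 43.4563/(43.4563+18.2540) = 0.7042
z = 0.5365
Q* = 451.0383 + 0.5365 * 104.0888 = 506.8819

506.8819 units


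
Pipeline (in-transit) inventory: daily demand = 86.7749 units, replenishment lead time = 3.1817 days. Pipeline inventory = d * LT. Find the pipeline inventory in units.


Pipeline = 86.7749 * 3.1817 = 276.0917

276.0917 units


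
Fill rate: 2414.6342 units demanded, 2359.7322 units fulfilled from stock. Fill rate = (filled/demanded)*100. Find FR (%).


FR = 2359.7322 / 2414.6342 * 100 = 97.7263

97.7263%


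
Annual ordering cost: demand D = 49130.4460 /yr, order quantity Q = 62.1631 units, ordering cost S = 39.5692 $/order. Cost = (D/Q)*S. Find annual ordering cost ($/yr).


Number of orders = D/Q = 790.3474
Cost = 790.3474 * 39.5692 = 31273.4153

31273.4153 $/yr


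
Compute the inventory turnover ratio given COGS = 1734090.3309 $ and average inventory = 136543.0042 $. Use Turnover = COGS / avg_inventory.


Turnover = 1734090.3309 / 136543.0042 = 12.7000

12.7000


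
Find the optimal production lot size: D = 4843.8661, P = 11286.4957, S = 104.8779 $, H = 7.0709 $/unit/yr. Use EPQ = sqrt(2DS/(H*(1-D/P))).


1 - D/P = 1 - 0.4292 = 0.5708
H*(1-D/P) = 4.0363
2DS = 1016029.0089
EPQ = sqrt(251725.5911) = 501.7226

501.7226 units


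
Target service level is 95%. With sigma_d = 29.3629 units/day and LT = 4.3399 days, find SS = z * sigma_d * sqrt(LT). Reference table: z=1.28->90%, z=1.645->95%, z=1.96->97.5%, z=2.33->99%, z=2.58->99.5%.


From the table, SL = 95% corresponds to z = 1.645
sqrt(LT) = sqrt(4.3399) = 2.0832
SS = 1.645 * 29.3629 * 2.0832 = 100.6247

100.6247 units


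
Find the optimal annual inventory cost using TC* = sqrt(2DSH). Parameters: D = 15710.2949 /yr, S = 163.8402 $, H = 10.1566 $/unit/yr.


2*D*S*H = 52285727.0348
TC* = sqrt(52285727.0348) = 7230.8870

7230.8870 $/yr


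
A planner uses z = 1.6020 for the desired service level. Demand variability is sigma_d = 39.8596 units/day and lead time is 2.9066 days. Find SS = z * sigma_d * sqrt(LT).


sqrt(LT) = sqrt(2.9066) = 1.7049
SS = 1.6020 * 39.8596 * 1.7049 = 108.8650

108.8650 units


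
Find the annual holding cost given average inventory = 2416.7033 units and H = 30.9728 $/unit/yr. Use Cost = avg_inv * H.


Cost = 2416.7033 * 30.9728 = 74852.0680

74852.0680 $/yr


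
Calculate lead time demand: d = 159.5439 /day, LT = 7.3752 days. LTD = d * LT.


LTD = 159.5439 * 7.3752 = 1176.6682

1176.6682 units


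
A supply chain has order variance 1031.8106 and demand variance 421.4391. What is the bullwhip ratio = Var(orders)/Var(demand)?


BW = 1031.8106 / 421.4391 = 2.4483

2.4483


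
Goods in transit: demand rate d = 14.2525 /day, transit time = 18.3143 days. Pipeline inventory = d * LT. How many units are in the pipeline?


Pipeline = 14.2525 * 18.3143 = 261.0246

261.0246 units


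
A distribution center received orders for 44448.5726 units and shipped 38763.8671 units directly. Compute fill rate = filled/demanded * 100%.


FR = 38763.8671 / 44448.5726 * 100 = 87.2106

87.2106%


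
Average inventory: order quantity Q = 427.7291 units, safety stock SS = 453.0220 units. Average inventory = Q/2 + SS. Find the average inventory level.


Q/2 = 213.8646
Avg = 213.8646 + 453.0220 = 666.8865

666.8865 units


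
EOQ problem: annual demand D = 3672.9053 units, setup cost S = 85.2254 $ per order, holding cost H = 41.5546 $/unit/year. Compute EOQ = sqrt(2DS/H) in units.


2*D*S = 2 * 3672.9053 * 85.2254 = 626049.6467
2*D*S/H = 15065.7123
EOQ = sqrt(15065.7123) = 122.7425

122.7425 units


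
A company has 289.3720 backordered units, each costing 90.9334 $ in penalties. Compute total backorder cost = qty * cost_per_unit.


Total = 289.3720 * 90.9334 = 26313.5798

26313.5798 $


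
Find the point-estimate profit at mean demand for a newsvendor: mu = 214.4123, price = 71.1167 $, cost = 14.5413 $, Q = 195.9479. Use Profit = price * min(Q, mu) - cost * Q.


Sales at mu = min(195.9479, 214.4123) = 195.9479
Revenue = 71.1167 * 195.9479 = 13935.1680
Total cost = 14.5413 * 195.9479 = 2849.3372
Profit = 13935.1680 - 2849.3372 = 11085.8308

11085.8308 $


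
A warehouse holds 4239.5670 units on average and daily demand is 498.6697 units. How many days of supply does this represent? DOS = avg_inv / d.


DOS = 4239.5670 / 498.6697 = 8.5018

8.5018 days


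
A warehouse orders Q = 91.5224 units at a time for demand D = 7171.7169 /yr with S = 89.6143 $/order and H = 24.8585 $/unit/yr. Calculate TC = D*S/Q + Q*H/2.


Ordering cost = D*S/Q = 7022.1977
Holding cost = Q*H/2 = 1137.5548
TC = 7022.1977 + 1137.5548 = 8159.7525

8159.7525 $/yr


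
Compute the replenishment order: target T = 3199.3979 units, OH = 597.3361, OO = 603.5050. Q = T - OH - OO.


Inventory position = OH + OO = 597.3361 + 603.5050 = 1200.8411
Q = 3199.3979 - 1200.8411 = 1998.5568

1998.5568 units


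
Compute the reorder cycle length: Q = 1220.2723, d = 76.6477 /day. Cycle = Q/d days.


Cycle = 1220.2723 / 76.6477 = 15.9205

15.9205 days


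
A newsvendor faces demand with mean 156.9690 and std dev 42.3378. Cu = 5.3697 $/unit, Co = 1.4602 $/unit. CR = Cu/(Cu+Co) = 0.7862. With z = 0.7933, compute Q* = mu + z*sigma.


CR = Cu/(Cu+Co) = 5.3697/(5.3697+1.4602) = 0.7862
z = 0.7933
Q* = 156.9690 + 0.7933 * 42.3378 = 190.5556

190.5556 units


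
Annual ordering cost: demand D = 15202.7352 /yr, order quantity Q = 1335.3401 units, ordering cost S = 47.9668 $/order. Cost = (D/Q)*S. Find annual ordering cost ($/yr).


Number of orders = D/Q = 11.3849
Cost = 11.3849 * 47.9668 = 546.0980

546.0980 $/yr


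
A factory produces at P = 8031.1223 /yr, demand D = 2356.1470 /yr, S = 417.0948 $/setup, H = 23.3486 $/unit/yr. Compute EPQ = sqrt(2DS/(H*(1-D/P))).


1 - D/P = 1 - 0.2934 = 0.7066
H*(1-D/P) = 16.4987
2DS = 1965473.3235
EPQ = sqrt(119129.2952) = 345.1511

345.1511 units


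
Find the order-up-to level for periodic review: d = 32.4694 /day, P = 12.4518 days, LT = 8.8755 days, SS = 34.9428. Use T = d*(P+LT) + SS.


P + LT = 21.3273
d*(P+LT) = 32.4694 * 21.3273 = 692.4846
T = 692.4846 + 34.9428 = 727.4274

727.4274 units


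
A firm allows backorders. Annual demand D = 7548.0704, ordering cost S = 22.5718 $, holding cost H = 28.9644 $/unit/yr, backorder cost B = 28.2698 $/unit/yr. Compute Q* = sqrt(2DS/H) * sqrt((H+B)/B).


sqrt(2DS/H) = 108.4635
sqrt((H+B)/B) = 1.4229
Q* = 108.4635 * 1.4229 = 154.3300

154.3300 units


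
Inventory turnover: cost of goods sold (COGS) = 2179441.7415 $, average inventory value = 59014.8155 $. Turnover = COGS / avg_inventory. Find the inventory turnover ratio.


Turnover = 2179441.7415 / 59014.8155 = 36.9304

36.9304


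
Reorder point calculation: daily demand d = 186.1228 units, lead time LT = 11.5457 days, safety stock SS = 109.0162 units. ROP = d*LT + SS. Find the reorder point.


d*LT = 186.1228 * 11.5457 = 2148.9180
ROP = 2148.9180 + 109.0162 = 2257.9342

2257.9342 units


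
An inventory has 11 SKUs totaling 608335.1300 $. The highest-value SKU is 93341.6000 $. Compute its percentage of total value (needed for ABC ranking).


Top item = 93341.6000
Total = 608335.1300
Percentage = 93341.6000 / 608335.1300 * 100 = 15.3438

15.3438%


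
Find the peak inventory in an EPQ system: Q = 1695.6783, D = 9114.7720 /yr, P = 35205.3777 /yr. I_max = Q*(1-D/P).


D/P = 0.2589
1 - D/P = 0.7411
I_max = 1695.6783 * 0.7411 = 1256.6624

1256.6624 units


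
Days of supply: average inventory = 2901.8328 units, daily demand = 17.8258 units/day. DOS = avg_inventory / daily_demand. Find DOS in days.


DOS = 2901.8328 / 17.8258 = 162.7884

162.7884 days


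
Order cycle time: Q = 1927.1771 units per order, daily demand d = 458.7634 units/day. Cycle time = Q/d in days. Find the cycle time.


Cycle = 1927.1771 / 458.7634 = 4.2008

4.2008 days


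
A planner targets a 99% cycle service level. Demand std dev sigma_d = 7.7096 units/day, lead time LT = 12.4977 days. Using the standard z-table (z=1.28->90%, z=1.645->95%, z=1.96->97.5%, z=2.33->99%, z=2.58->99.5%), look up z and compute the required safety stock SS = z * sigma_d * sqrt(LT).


From the table, SL = 99% corresponds to z = 2.33
sqrt(LT) = sqrt(12.4977) = 3.5352
SS = 2.33 * 7.7096 * 3.5352 = 63.5043

63.5043 units


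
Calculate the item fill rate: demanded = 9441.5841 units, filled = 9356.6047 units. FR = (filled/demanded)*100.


FR = 9356.6047 / 9441.5841 * 100 = 99.0999

99.0999%


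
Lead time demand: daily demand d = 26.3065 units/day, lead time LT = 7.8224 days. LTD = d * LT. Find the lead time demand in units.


LTD = 26.3065 * 7.8224 = 205.7800

205.7800 units


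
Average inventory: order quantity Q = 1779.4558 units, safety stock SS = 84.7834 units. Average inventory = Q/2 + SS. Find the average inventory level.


Q/2 = 889.7279
Avg = 889.7279 + 84.7834 = 974.5113

974.5113 units


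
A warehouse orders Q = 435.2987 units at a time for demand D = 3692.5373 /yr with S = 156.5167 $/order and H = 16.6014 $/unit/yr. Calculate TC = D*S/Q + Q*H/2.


Ordering cost = D*S/Q = 1327.6946
Holding cost = Q*H/2 = 3613.2839
TC = 1327.6946 + 3613.2839 = 4940.9786

4940.9786 $/yr


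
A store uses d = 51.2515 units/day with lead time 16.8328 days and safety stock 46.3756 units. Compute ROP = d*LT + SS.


d*LT = 51.2515 * 16.8328 = 862.7062
ROP = 862.7062 + 46.3756 = 909.0818

909.0818 units


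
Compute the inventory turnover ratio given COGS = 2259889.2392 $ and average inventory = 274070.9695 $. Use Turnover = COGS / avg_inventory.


Turnover = 2259889.2392 / 274070.9695 = 8.2456

8.2456


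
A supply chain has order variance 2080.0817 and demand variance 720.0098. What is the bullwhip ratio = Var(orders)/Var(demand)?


BW = 2080.0817 / 720.0098 = 2.8890

2.8890


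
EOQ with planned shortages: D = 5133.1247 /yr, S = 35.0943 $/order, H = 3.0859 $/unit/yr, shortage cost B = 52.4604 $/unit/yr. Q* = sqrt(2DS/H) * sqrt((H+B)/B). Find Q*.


sqrt(2DS/H) = 341.6908
sqrt((H+B)/B) = 1.0290
Q* = 341.6908 * 1.0290 = 351.5969

351.5969 units


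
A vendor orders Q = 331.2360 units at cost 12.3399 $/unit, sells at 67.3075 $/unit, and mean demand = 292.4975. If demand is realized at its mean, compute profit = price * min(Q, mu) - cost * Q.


Sales at mu = min(331.2360, 292.4975) = 292.4975
Revenue = 67.3075 * 292.4975 = 19687.2755
Total cost = 12.3399 * 331.2360 = 4087.4191
Profit = 19687.2755 - 4087.4191 = 15599.8564

15599.8564 $


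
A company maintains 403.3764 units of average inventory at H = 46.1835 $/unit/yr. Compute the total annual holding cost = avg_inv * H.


Cost = 403.3764 * 46.1835 = 18629.3340

18629.3340 $/yr


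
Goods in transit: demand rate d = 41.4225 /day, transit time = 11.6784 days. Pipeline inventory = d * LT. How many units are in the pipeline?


Pipeline = 41.4225 * 11.6784 = 483.7485

483.7485 units


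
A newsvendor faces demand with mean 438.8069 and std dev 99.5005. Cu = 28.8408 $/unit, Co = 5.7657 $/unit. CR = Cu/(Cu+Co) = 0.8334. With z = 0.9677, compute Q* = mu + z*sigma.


CR = Cu/(Cu+Co) = 28.8408/(28.8408+5.7657) = 0.8334
z = 0.9677
Q* = 438.8069 + 0.9677 * 99.5005 = 535.0935

535.0935 units


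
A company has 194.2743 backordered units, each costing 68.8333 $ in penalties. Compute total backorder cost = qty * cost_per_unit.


Total = 194.2743 * 68.8333 = 13372.5412

13372.5412 $


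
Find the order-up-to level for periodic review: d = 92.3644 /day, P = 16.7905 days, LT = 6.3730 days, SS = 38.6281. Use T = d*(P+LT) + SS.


P + LT = 23.1635
d*(P+LT) = 92.3644 * 23.1635 = 2139.4828
T = 2139.4828 + 38.6281 = 2178.1109

2178.1109 units


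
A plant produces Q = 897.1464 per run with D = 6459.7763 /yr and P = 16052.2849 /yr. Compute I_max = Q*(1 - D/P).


D/P = 0.4024
1 - D/P = 0.5976
I_max = 897.1464 * 0.5976 = 536.1159

536.1159 units


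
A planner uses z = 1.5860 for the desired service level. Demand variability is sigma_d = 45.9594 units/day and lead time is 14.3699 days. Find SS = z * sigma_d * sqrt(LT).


sqrt(LT) = sqrt(14.3699) = 3.7908
SS = 1.5860 * 45.9594 * 3.7908 = 276.3150

276.3150 units


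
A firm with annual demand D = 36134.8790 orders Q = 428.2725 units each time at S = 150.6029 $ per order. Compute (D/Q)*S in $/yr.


Number of orders = D/Q = 84.3736
Cost = 84.3736 * 150.6029 = 12706.9041

12706.9041 $/yr


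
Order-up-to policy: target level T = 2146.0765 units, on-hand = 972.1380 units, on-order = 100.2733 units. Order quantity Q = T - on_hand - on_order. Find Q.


Inventory position = OH + OO = 972.1380 + 100.2733 = 1072.4113
Q = 2146.0765 - 1072.4113 = 1073.6652

1073.6652 units


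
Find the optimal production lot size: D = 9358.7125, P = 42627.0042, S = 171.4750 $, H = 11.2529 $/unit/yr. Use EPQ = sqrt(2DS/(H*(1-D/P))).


1 - D/P = 1 - 0.2195 = 0.7805
H*(1-D/P) = 8.7823
2DS = 3209570.4519
EPQ = sqrt(365457.4038) = 604.5307

604.5307 units


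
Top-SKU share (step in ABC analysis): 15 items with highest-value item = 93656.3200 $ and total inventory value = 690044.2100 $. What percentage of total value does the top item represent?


Top item = 93656.3200
Total = 690044.2100
Percentage = 93656.3200 / 690044.2100 * 100 = 13.5725

13.5725%


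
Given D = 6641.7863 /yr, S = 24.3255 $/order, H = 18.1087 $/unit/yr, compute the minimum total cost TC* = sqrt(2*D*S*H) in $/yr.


2*D*S*H = 5851455.9966
TC* = sqrt(5851455.9966) = 2418.9783

2418.9783 $/yr


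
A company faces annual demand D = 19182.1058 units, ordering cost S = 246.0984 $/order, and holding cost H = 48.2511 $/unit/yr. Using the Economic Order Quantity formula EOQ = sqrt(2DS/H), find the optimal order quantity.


2*D*S = 2 * 19182.1058 * 246.0984 = 9441371.0920
2*D*S/H = 195671.6239
EOQ = sqrt(195671.6239) = 442.3479

442.3479 units


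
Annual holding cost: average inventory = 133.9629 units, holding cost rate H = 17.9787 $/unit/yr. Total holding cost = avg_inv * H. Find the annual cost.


Cost = 133.9629 * 17.9787 = 2408.4788

2408.4788 $/yr


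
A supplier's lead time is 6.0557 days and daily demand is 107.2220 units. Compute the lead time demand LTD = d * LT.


LTD = 107.2220 * 6.0557 = 649.3043

649.3043 units


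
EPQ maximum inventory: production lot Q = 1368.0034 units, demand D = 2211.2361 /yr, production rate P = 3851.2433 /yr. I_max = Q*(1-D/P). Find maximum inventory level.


D/P = 0.5742
1 - D/P = 0.4258
I_max = 1368.0034 * 0.4258 = 582.5483

582.5483 units


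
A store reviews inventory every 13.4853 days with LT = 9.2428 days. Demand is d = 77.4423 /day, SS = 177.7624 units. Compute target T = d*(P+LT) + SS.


P + LT = 22.7281
d*(P+LT) = 77.4423 * 22.7281 = 1760.1163
T = 1760.1163 + 177.7624 = 1937.8787

1937.8787 units
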